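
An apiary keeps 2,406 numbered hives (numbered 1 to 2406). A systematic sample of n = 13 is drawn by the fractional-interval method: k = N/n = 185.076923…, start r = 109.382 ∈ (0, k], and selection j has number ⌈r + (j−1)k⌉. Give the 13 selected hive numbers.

j=1: r + 0k = 109.382 → ⌈·⌉ = 110
j=2: r + 1k = 294.458923… → ⌈·⌉ = 295
j=3: r + 2k = 479.535846… → ⌈·⌉ = 480
j=4: r + 3k = 664.612769… → ⌈·⌉ = 665
j=5: r + 4k = 849.689692… → ⌈·⌉ = 850
j=6: r + 5k = 1034.766615… → ⌈·⌉ = 1035
j=7: r + 6k = 1219.843538… → ⌈·⌉ = 1220
j=8: r + 7k = 1404.920461… → ⌈·⌉ = 1405
j=9: r + 8k = 1589.997384… → ⌈·⌉ = 1590
j=10: r + 9k = 1775.074307… → ⌈·⌉ = 1776
j=11: r + 10k = 1960.151230… → ⌈·⌉ = 1961
j=12: r + 11k = 2145.228153… → ⌈·⌉ = 2146
j=13: r + 12k = 2330.305076… → ⌈·⌉ = 2331

110, 295, 480, 665, 850, 1035, 1220, 1405, 1590, 1776, 1961, 2146, 2331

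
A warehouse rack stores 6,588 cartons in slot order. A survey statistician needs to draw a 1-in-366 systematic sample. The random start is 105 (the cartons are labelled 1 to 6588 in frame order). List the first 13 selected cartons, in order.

carton 1: 105
carton 2: 105 + 366 = 471
carton 3: 471 + 366 = 837
carton 4: 837 + 366 = 1203
carton 5: 1203 + 366 = 1569
carton 6: 1569 + 366 = 1935
carton 7: 1935 + 366 = 2301
carton 8: 2301 + 366 = 2667
carton 9: 2667 + 366 = 3033
carton 10: 3033 + 366 = 3399
carton 11: 3399 + 366 = 3765
carton 12: 3765 + 366 = 4131
carton 13: 4131 + 366 = 4497

105, 471, 837, 1203, 1569, 1935, 2301, 2667, 3033, 3399, 3765, 4131, 4497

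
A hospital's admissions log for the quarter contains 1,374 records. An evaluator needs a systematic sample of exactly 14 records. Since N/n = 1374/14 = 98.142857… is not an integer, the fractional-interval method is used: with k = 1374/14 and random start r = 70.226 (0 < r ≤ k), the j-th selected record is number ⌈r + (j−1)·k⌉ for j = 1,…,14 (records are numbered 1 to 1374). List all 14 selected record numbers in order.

j=1: r + 0k = 70.226 → ⌈·⌉ = 71
j=2: r + 1k = 168.368857… → ⌈·⌉ = 169
j=3: r + 2k = 266.511714… → ⌈·⌉ = 267
j=4: r + 3k = 364.654571… → ⌈·⌉ = 365
j=5: r + 4k = 462.797428… → ⌈·⌉ = 463
j=6: r + 5k = 560.940285… → ⌈·⌉ = 561
j=7: r + 6k = 659.083142… → ⌈·⌉ = 660
j=8: r + 7k = 757.226 → ⌈·⌉ = 758
j=9: r + 8k = 855.368857… → ⌈·⌉ = 856
j=10: r + 9k = 953.511714… → ⌈·⌉ = 954
j=11: r + 10k = 1051.654571… → ⌈·⌉ = 1052
j=12: r + 11k = 1149.797428… → ⌈·⌉ = 1150
j=13: r + 12k = 1247.940285… → ⌈·⌉ = 1248
j=14: r + 13k = 1346.083142… → ⌈·⌉ = 1347

71, 169, 267, 365, 463, 561, 660, 758, 856, 954, 1052, 1150, 1248, 1347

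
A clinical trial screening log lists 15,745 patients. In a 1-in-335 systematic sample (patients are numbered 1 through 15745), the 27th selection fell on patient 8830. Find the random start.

k = 335
r = 8830 − (27−1)×335 = 8830 − 8710 = 120

120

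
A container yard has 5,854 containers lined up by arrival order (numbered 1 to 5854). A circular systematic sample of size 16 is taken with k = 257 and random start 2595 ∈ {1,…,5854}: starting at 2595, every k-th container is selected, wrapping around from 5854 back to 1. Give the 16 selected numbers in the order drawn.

2595, 2852, 3109, 3366, 3623, 3880, 4137, 4394, 4651, 4908, 5165, 5422, 5679, 82, 339, 596

Selection 1: 2595
Selection 2: 2595 + 257 = 2852
Selection 3: 2852 + 257 = 3109
Selection 4: 3109 + 257 = 3366
Selection 5: 3366 + 257 = 3623
Selection 6: 3623 + 257 = 3880
Selection 7: 3880 + 257 = 4137
Selection 8: 4137 + 257 = 4394
Selection 9: 4394 + 257 = 4651
Selection 10: 4651 + 257 = 4908
Selection 11: 4908 + 257 = 5165
Selection 12: 5165 + 257 = 5422
Selection 13: 5422 + 257 = 5679
Selection 14: 5679 + 257 = 5936 → 5936 − 5854 = 82
Selection 15: 82 + 257 = 339
Selection 16: 339 + 257 = 596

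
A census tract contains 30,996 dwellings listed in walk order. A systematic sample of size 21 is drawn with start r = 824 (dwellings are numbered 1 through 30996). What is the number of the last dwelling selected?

30344

k = 30996/21 = 1476
21st selection = r + (21−1)·k = 824 + 20×1476 = 824 + 29520 = 30344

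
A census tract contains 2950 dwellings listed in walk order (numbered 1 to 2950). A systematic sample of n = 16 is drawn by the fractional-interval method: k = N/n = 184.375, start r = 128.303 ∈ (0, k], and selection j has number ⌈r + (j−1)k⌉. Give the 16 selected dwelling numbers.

j=1: r + 0k = 128.303 → ⌈·⌉ = 129
j=2: r + 1k = 312.678 → ⌈·⌉ = 313
j=3: r + 2k = 497.053 → ⌈·⌉ = 498
j=4: r + 3k = 681.428 → ⌈·⌉ = 682
j=5: r + 4k = 865.803 → ⌈·⌉ = 866
j=6: r + 5k = 1050.178 → ⌈·⌉ = 1051
j=7: r + 6k = 1234.553 → ⌈·⌉ = 1235
j=8: r + 7k = 1418.928 → ⌈·⌉ = 1419
j=9: r + 8k = 1603.303 → ⌈·⌉ = 1604
j=10: r + 9k = 1787.678 → ⌈·⌉ = 1788
j=11: r + 10k = 1972.053 → ⌈·⌉ = 1973
j=12: r + 11k = 2156.428 → ⌈·⌉ = 2157
j=13: r + 12k = 2340.803 → ⌈·⌉ = 2341
j=14: r + 13k = 2525.178 → ⌈·⌉ = 2526
j=15: r + 14k = 2709.553 → ⌈·⌉ = 2710
j=16: r + 15k = 2893.928 → ⌈·⌉ = 2894

129, 313, 498, 682, 866, 1051, 1235, 1419, 1604, 1788, 1973, 2157, 2341, 2526, 2710, 2894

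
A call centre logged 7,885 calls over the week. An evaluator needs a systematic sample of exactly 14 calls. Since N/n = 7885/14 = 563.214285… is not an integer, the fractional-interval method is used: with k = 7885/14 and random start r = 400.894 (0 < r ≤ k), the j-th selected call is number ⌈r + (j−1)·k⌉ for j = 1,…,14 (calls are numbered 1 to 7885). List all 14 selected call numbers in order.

j=1: r + 0k = 400.894 → ⌈·⌉ = 401
j=2: r + 1k = 964.108285… → ⌈·⌉ = 965
j=3: r + 2k = 1527.322571… → ⌈·⌉ = 1528
j=4: r + 3k = 2090.536857… → ⌈·⌉ = 2091
j=5: r + 4k = 2653.751142… → ⌈·⌉ = 2654
j=6: r + 5k = 3216.965428… → ⌈·⌉ = 3217
j=7: r + 6k = 3780.179714… → ⌈·⌉ = 3781
j=8: r + 7k = 4343.394 → ⌈·⌉ = 4344
j=9: r + 8k = 4906.608285… → ⌈·⌉ = 4907
j=10: r + 9k = 5469.822571… → ⌈·⌉ = 5470
j=11: r + 10k = 6033.036857… → ⌈·⌉ = 6034
j=12: r + 11k = 6596.251142… → ⌈·⌉ = 6597
j=13: r + 12k = 7159.465428… → ⌈·⌉ = 7160
j=14: r + 13k = 7722.679714… → ⌈·⌉ = 7723

401, 965, 1528, 2091, 2654, 3217, 3781, 4344, 4907, 5470, 6034, 6597, 7160, 7723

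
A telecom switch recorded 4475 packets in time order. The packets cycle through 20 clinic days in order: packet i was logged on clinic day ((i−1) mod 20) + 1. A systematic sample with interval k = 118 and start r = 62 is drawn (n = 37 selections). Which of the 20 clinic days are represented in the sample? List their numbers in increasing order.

2, 4, 6, 8, 10, 12, 14, 16, 18, 20

Consecutive selections differ by k = 118, so their clinic day numbers differ by 118 mod 20 = 18.
gcd(118, 20) = 2, so the sample visits 20/2 = 10 distinct residues mod 20.
Start 62 is clinic day 2; the clinic days hit are 2, 4, 6, 8, 10, 12, 14, 16, 18, 20.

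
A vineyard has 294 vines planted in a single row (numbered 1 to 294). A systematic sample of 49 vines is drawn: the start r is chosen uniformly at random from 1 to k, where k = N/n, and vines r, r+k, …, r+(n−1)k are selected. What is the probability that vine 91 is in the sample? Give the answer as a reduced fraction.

1/6

k = 294/49 = 6.
Vine 91 is selected iff r ≡ 91 (mod 6); exactly one such r in {1,…,6}.
Inclusion probability = 1/6.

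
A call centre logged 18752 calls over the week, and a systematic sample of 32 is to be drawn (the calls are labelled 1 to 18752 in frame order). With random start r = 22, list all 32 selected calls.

22, 608, 1194, 1780, 2366, 2952, 3538, 4124, 4710, 5296, 5882, 6468, 7054, 7640, 8226, 8812, 9398, 9984, 10570, 11156, 11742, 12328, 12914, 13500, 14086, 14672, 15258, 15844, 16430, 17016, 17602, 18188

k = N/n = 18752/32 = 586
call 1: 22
call 2: 22 + 586 = 608
call 3: 608 + 586 = 1194
call 4: 1194 + 586 = 1780
call 5: 1780 + 586 = 2366
call 6: 2366 + 586 = 2952
call 7: 2952 + 586 = 3538
call 8: 3538 + 586 = 4124
call 9: 4124 + 586 = 4710
call 10: 4710 + 586 = 5296
call 11: 5296 + 586 = 5882
call 12: 5882 + 586 = 6468
call 13: 6468 + 586 = 7054
call 14: 7054 + 586 = 7640
call 15: 7640 + 586 = 8226
call 16: 8226 + 586 = 8812
call 17: 8812 + 586 = 9398
call 18: 9398 + 586 = 9984
call 19: 9984 + 586 = 10570
call 20: 10570 + 586 = 11156
call 21: 11156 + 586 = 11742
call 22: 11742 + 586 = 12328
call 23: 12328 + 586 = 12914
call 24: 12914 + 586 = 13500
call 25: 13500 + 586 = 14086
call 26: 14086 + 586 = 14672
call 27: 14672 + 586 = 15258
call 28: 15258 + 586 = 15844
call 29: 15844 + 586 = 16430
call 30: 16430 + 586 = 17016
call 31: 17016 + 586 = 17602
call 32: 17602 + 586 = 18188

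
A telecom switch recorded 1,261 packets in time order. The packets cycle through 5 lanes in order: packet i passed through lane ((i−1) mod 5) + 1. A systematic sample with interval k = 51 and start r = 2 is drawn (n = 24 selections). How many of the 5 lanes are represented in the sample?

Consecutive selections differ by k = 51, so their lane numbers differ by 51 mod 5 = 1.
gcd(51, 5) = 1, so the sample visits 5/1 = 5 distinct residues mod 5.
Start 2 is lane 2; the lanes hit are 1, 2, 3, 4, 5.

5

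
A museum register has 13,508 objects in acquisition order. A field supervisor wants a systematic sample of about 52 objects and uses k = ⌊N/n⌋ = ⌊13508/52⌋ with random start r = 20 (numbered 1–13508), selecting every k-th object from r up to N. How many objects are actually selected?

53

k = ⌊13508/52⌋ = 259
Achieved size = ⌊(13508 − 20)/259⌋ + 1 = ⌊13488/259⌋ + 1 = 52 + 1 = 53
(last selection: 20 + 52×259 = 13488 ≤ 13508; next would be 13747 > 13508)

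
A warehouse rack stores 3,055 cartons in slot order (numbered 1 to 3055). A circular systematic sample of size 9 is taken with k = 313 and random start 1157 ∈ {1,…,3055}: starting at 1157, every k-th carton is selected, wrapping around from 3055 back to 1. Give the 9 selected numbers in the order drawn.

Selection 1: 1157
Selection 2: 1157 + 313 = 1470
Selection 3: 1470 + 313 = 1783
Selection 4: 1783 + 313 = 2096
Selection 5: 2096 + 313 = 2409
Selection 6: 2409 + 313 = 2722
Selection 7: 2722 + 313 = 3035
Selection 8: 3035 + 313 = 3348 → 3348 − 3055 = 293
Selection 9: 293 + 313 = 606

1157, 1470, 1783, 2096, 2409, 2722, 3035, 293, 606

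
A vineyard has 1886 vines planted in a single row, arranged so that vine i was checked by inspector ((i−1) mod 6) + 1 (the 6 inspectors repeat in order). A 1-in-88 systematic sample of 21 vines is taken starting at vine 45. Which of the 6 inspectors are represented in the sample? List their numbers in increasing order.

1, 3, 5

Consecutive selections differ by k = 88, so their inspector numbers differ by 88 mod 6 = 4.
gcd(88, 6) = 2, so the sample visits 6/2 = 3 distinct residues mod 6.
Start 45 is inspector 3; the inspectors hit are 1, 3, 5.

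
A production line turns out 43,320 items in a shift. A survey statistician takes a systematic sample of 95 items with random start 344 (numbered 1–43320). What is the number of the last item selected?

43208

k = 43320/95 = 456
95th selection = r + (95−1)·k = 344 + 94×456 = 344 + 42864 = 43208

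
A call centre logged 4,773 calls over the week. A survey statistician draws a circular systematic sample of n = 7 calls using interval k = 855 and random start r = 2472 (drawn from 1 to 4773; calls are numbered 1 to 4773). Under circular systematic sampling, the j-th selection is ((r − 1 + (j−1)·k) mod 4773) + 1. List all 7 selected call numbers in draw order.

2472, 3327, 4182, 264, 1119, 1974, 2829

Selection 1: 2472
Selection 2: 2472 + 855 = 3327
Selection 3: 3327 + 855 = 4182
Selection 4: 4182 + 855 = 5037 → 5037 − 4773 = 264
Selection 5: 264 + 855 = 1119
Selection 6: 1119 + 855 = 1974
Selection 7: 1974 + 855 = 2829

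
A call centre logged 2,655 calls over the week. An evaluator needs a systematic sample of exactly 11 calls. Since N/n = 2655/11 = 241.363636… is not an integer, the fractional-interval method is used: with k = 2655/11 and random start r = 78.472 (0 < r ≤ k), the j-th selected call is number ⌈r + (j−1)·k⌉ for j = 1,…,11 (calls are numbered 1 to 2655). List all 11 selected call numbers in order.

j=1: r + 0k = 78.472 → ⌈·⌉ = 79
j=2: r + 1k = 319.835636… → ⌈·⌉ = 320
j=3: r + 2k = 561.199272… → ⌈·⌉ = 562
j=4: r + 3k = 802.562909… → ⌈·⌉ = 803
j=5: r + 4k = 1043.926545… → ⌈·⌉ = 1044
j=6: r + 5k = 1285.290181… → ⌈·⌉ = 1286
j=7: r + 6k = 1526.653818… → ⌈·⌉ = 1527
j=8: r + 7k = 1768.017454… → ⌈·⌉ = 1769
j=9: r + 8k = 2009.381090… → ⌈·⌉ = 2010
j=10: r + 9k = 2250.744727… → ⌈·⌉ = 2251
j=11: r + 10k = 2492.108363… → ⌈·⌉ = 2493

79, 320, 562, 803, 1044, 1286, 1527, 1769, 2010, 2251, 2493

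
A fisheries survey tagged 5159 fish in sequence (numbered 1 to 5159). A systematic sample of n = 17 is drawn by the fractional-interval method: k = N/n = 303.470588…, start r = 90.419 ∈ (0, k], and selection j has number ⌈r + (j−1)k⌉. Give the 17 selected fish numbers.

j=1: r + 0k = 90.419 → ⌈·⌉ = 91
j=2: r + 1k = 393.889588… → ⌈·⌉ = 394
j=3: r + 2k = 697.360176… → ⌈·⌉ = 698
j=4: r + 3k = 1000.830764… → ⌈·⌉ = 1001
j=5: r + 4k = 1304.301352… → ⌈·⌉ = 1305
j=6: r + 5k = 1607.771941… → ⌈·⌉ = 1608
j=7: r + 6k = 1911.242529… → ⌈·⌉ = 1912
j=8: r + 7k = 2214.713117… → ⌈·⌉ = 2215
j=9: r + 8k = 2518.183705… → ⌈·⌉ = 2519
j=10: r + 9k = 2821.654294… → ⌈·⌉ = 2822
j=11: r + 10k = 3125.124882… → ⌈·⌉ = 3126
j=12: r + 11k = 3428.595470… → ⌈·⌉ = 3429
j=13: r + 12k = 3732.066058… → ⌈·⌉ = 3733
j=14: r + 13k = 4035.536647… → ⌈·⌉ = 4036
j=15: r + 14k = 4339.007235… → ⌈·⌉ = 4340
j=16: r + 15k = 4642.477823… → ⌈·⌉ = 4643
j=17: r + 16k = 4945.948411… → ⌈·⌉ = 4946

91, 394, 698, 1001, 1305, 1608, 1912, 2215, 2519, 2822, 3126, 3429, 3733, 4036, 4340, 4643, 4946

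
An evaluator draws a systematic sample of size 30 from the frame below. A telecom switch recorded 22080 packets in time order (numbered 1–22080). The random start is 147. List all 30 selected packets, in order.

147, 883, 1619, 2355, 3091, 3827, 4563, 5299, 6035, 6771, 7507, 8243, 8979, 9715, 10451, 11187, 11923, 12659, 13395, 14131, 14867, 15603, 16339, 17075, 17811, 18547, 19283, 20019, 20755, 21491

k = N/n = 22080/30 = 736
packet 1: 147
packet 2: 147 + 736 = 883
packet 3: 883 + 736 = 1619
packet 4: 1619 + 736 = 2355
packet 5: 2355 + 736 = 3091
packet 6: 3091 + 736 = 3827
packet 7: 3827 + 736 = 4563
packet 8: 4563 + 736 = 5299
packet 9: 5299 + 736 = 6035
packet 10: 6035 + 736 = 6771
packet 11: 6771 + 736 = 7507
packet 12: 7507 + 736 = 8243
packet 13: 8243 + 736 = 8979
packet 14: 8979 + 736 = 9715
packet 15: 9715 + 736 = 10451
packet 16: 10451 + 736 = 11187
packet 17: 11187 + 736 = 11923
packet 18: 11923 + 736 = 12659
packet 19: 12659 + 736 = 13395
packet 20: 13395 + 736 = 14131
packet 21: 14131 + 736 = 14867
packet 22: 14867 + 736 = 15603
packet 23: 15603 + 736 = 16339
packet 24: 16339 + 736 = 17075
packet 25: 17075 + 736 = 17811
packet 26: 17811 + 736 = 18547
packet 27: 18547 + 736 = 19283
packet 28: 19283 + 736 = 20019
packet 29: 20019 + 736 = 20755
packet 30: 20755 + 736 = 21491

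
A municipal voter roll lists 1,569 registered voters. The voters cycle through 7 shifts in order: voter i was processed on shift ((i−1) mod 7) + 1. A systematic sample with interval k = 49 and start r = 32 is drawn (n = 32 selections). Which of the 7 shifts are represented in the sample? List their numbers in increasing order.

4

Consecutive selections differ by k = 49, so their shift numbers differ by 49 mod 7 = 0.
gcd(49, 7) = 7, so the sample visits 7/7 = 1 distinct residues mod 7.
Start 32 is shift 4; the shifts hit are 4.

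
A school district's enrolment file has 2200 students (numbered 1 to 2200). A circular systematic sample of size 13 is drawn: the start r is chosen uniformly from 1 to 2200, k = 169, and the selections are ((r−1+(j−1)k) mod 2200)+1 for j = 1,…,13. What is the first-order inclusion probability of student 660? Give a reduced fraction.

13/2200

For each position j, as r ranges over 1…2200 the j-th selection hits every student exactly once, so student 660 is selected for exactly 13 of the 2200 starts.
Inclusion probability = 13/2200.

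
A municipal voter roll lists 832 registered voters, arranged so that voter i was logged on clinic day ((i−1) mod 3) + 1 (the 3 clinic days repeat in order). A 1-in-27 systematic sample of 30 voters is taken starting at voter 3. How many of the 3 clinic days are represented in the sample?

Consecutive selections differ by k = 27, so their clinic day numbers differ by 27 mod 3 = 0.
gcd(27, 3) = 3, so the sample visits 3/3 = 1 distinct residues mod 3.
Start 3 is clinic day 3; the clinic days hit are 3.

1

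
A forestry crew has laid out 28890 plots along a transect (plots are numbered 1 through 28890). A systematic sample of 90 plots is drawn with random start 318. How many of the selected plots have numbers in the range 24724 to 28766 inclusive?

k = 28890/90 = 321
First selection ≥ 24724: 318 + ⌈(24724−318)/321⌉·321 = 318 + 77×321 = 25035
Last selection ≤ 28766: 318 + ⌊(28766−318)/321⌋·321 = 318 + 88×321 = 28566
Count = 88 − 77 + 1 = 12

12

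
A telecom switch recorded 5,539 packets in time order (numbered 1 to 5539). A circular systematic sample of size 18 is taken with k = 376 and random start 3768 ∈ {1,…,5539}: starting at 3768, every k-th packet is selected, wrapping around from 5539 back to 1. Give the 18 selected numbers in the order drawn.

3768, 4144, 4520, 4896, 5272, 109, 485, 861, 1237, 1613, 1989, 2365, 2741, 3117, 3493, 3869, 4245, 4621

Selection 1: 3768
Selection 2: 3768 + 376 = 4144
Selection 3: 4144 + 376 = 4520
Selection 4: 4520 + 376 = 4896
Selection 5: 4896 + 376 = 5272
Selection 6: 5272 + 376 = 5648 → 5648 − 5539 = 109
Selection 7: 109 + 376 = 485
Selection 8: 485 + 376 = 861
Selection 9: 861 + 376 = 1237
Selection 10: 1237 + 376 = 1613
Selection 11: 1613 + 376 = 1989
Selection 12: 1989 + 376 = 2365
Selection 13: 2365 + 376 = 2741
Selection 14: 2741 + 376 = 3117
Selection 15: 3117 + 376 = 3493
Selection 16: 3493 + 376 = 3869
Selection 17: 3869 + 376 = 4245
Selection 18: 4245 + 376 = 4621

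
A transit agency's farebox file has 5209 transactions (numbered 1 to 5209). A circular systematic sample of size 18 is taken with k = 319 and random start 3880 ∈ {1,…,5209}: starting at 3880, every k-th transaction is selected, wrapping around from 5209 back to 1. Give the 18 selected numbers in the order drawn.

3880, 4199, 4518, 4837, 5156, 266, 585, 904, 1223, 1542, 1861, 2180, 2499, 2818, 3137, 3456, 3775, 4094

Selection 1: 3880
Selection 2: 3880 + 319 = 4199
Selection 3: 4199 + 319 = 4518
Selection 4: 4518 + 319 = 4837
Selection 5: 4837 + 319 = 5156
Selection 6: 5156 + 319 = 5475 → 5475 − 5209 = 266
Selection 7: 266 + 319 = 585
Selection 8: 585 + 319 = 904
Selection 9: 904 + 319 = 1223
Selection 10: 1223 + 319 = 1542
Selection 11: 1542 + 319 = 1861
Selection 12: 1861 + 319 = 2180
Selection 13: 2180 + 319 = 2499
Selection 14: 2499 + 319 = 2818
Selection 15: 2818 + 319 = 3137
Selection 16: 3137 + 319 = 3456
Selection 17: 3456 + 319 = 3775
Selection 18: 3775 + 319 = 4094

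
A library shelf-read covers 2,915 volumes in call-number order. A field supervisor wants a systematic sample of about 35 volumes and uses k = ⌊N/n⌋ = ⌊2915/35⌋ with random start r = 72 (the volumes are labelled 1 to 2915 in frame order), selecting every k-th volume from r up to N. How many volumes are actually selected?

35

k = ⌊2915/35⌋ = 83
Achieved size = ⌊(2915 − 72)/83⌋ + 1 = ⌊2843/83⌋ + 1 = 34 + 1 = 35
(last selection: 72 + 34×83 = 2894 ≤ 2915; next would be 2977 > 2915)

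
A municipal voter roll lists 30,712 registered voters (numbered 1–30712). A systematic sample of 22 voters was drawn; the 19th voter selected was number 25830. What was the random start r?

k = 30712/22 = 1396
r = 25830 − (19−1)×1396 = 25830 − 25128 = 702

702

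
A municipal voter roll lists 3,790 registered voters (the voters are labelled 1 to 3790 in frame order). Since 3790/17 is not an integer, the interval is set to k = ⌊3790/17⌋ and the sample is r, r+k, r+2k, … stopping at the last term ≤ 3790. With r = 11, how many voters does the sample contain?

18

k = ⌊3790/17⌋ = 222
Achieved size = ⌊(3790 − 11)/222⌋ + 1 = ⌊3779/222⌋ + 1 = 17 + 1 = 18
(last selection: 11 + 17×222 = 3785 ≤ 3790; next would be 4007 > 3790)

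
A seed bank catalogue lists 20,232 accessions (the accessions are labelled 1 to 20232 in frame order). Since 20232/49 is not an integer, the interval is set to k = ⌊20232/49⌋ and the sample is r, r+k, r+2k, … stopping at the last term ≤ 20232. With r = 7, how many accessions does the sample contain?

k = ⌊20232/49⌋ = 412
Achieved size = ⌊(20232 − 7)/412⌋ + 1 = ⌊20225/412⌋ + 1 = 49 + 1 = 50
(last selection: 7 + 49×412 = 20195 ≤ 20232; next would be 20607 > 20232)

50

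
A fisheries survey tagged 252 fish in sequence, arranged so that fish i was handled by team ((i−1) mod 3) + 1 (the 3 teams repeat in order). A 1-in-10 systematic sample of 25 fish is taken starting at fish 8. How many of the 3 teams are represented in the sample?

Consecutive selections differ by k = 10, so their team numbers differ by 10 mod 3 = 1.
gcd(10, 3) = 1, so the sample visits 3/1 = 3 distinct residues mod 3.
Start 8 is team 2; the teams hit are 1, 2, 3.

3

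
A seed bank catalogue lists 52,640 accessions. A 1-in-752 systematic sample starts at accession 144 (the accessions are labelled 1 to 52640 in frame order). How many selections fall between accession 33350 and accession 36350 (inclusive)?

4

k = 752
First selection ≥ 33350: 144 + ⌈(33350−144)/752⌉·752 = 144 + 45×752 = 33984
Last selection ≤ 36350: 144 + ⌊(36350−144)/752⌋·752 = 144 + 48×752 = 36240
Count = 48 − 45 + 1 = 4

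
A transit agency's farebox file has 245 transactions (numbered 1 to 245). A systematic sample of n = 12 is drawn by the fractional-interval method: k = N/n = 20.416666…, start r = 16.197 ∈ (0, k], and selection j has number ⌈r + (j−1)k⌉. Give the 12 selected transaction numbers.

j=1: r + 0k = 16.197 → ⌈·⌉ = 17
j=2: r + 1k = 36.613666… → ⌈·⌉ = 37
j=3: r + 2k = 57.030333… → ⌈·⌉ = 58
j=4: r + 3k = 77.447 → ⌈·⌉ = 78
j=5: r + 4k = 97.863666… → ⌈·⌉ = 98
j=6: r + 5k = 118.280333… → ⌈·⌉ = 119
j=7: r + 6k = 138.697 → ⌈·⌉ = 139
j=8: r + 7k = 159.113666… → ⌈·⌉ = 160
j=9: r + 8k = 179.530333… → ⌈·⌉ = 180
j=10: r + 9k = 199.947 → ⌈·⌉ = 200
j=11: r + 10k = 220.363666… → ⌈·⌉ = 221
j=12: r + 11k = 240.780333… → ⌈·⌉ = 241

17, 37, 58, 78, 98, 119, 139, 160, 180, 200, 221, 241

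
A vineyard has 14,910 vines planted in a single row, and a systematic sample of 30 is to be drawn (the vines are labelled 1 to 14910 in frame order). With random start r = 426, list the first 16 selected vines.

426, 923, 1420, 1917, 2414, 2911, 3408, 3905, 4402, 4899, 5396, 5893, 6390, 6887, 7384, 7881

k = N/n = 14910/30 = 497
vine 1: 426
vine 2: 426 + 497 = 923
vine 3: 923 + 497 = 1420
vine 4: 1420 + 497 = 1917
vine 5: 1917 + 497 = 2414
vine 6: 2414 + 497 = 2911
vine 7: 2911 + 497 = 3408
vine 8: 3408 + 497 = 3905
vine 9: 3905 + 497 = 4402
vine 10: 4402 + 497 = 4899
vine 11: 4899 + 497 = 5396
vine 12: 5396 + 497 = 5893
vine 13: 5893 + 497 = 6390
vine 14: 6390 + 497 = 6887
vine 15: 6887 + 497 = 7384
vine 16: 7384 + 497 = 7881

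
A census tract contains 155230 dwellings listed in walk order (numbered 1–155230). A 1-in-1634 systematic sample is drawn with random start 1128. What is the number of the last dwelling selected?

k = 1634
95th selection = r + (95−1)·k = 1128 + 94×1634 = 1128 + 153596 = 154724

154724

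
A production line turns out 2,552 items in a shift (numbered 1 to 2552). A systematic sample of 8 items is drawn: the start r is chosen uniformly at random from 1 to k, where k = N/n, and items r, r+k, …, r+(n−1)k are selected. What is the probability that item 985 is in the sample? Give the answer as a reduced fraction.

1/319

k = 2552/8 = 319.
Item 985 is selected iff r ≡ 985 (mod 319); exactly one such r in {1,…,319}.
Inclusion probability = 1/319.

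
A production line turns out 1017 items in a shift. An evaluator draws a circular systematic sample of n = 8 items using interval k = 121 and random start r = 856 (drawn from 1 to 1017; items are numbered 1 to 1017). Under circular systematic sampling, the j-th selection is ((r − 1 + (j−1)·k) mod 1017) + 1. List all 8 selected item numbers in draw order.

856, 977, 81, 202, 323, 444, 565, 686

Selection 1: 856
Selection 2: 856 + 121 = 977
Selection 3: 977 + 121 = 1098 → 1098 − 1017 = 81
Selection 4: 81 + 121 = 202
Selection 5: 202 + 121 = 323
Selection 6: 323 + 121 = 444
Selection 7: 444 + 121 = 565
Selection 8: 565 + 121 = 686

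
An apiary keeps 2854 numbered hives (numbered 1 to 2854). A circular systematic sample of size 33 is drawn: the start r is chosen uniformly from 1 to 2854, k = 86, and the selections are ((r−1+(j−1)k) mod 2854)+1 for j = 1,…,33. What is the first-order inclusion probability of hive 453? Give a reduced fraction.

For each position j, as r ranges over 1…2854 the j-th selection hits every hive exactly once, so hive 453 is selected for exactly 33 of the 2854 starts.
Inclusion probability = 33/2854.

33/2854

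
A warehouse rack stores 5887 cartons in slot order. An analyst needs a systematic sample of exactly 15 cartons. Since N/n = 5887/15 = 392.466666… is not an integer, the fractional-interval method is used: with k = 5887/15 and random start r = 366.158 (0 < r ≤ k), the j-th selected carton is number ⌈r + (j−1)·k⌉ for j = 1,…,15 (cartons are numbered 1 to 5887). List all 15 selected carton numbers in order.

367, 759, 1152, 1544, 1937, 2329, 2721, 3114, 3506, 3899, 4291, 4684, 5076, 5469, 5861

j=1: r + 0k = 366.158 → ⌈·⌉ = 367
j=2: r + 1k = 758.624666… → ⌈·⌉ = 759
j=3: r + 2k = 1151.091333… → ⌈·⌉ = 1152
j=4: r + 3k = 1543.558 → ⌈·⌉ = 1544
j=5: r + 4k = 1936.024666… → ⌈·⌉ = 1937
j=6: r + 5k = 2328.491333… → ⌈·⌉ = 2329
j=7: r + 6k = 2720.958 → ⌈·⌉ = 2721
j=8: r + 7k = 3113.424666… → ⌈·⌉ = 3114
j=9: r + 8k = 3505.891333… → ⌈·⌉ = 3506
j=10: r + 9k = 3898.358 → ⌈·⌉ = 3899
j=11: r + 10k = 4290.824666… → ⌈·⌉ = 4291
j=12: r + 11k = 4683.291333… → ⌈·⌉ = 4684
j=13: r + 12k = 5075.758 → ⌈·⌉ = 5076
j=14: r + 13k = 5468.224666… → ⌈·⌉ = 5469
j=15: r + 14k = 5860.691333… → ⌈·⌉ = 5861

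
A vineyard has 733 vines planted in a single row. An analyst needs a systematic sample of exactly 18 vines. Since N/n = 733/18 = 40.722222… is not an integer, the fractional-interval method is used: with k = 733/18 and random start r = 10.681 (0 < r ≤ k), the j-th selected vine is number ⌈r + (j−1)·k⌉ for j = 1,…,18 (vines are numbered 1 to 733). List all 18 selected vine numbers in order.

j=1: r + 0k = 10.681 → ⌈·⌉ = 11
j=2: r + 1k = 51.403222… → ⌈·⌉ = 52
j=3: r + 2k = 92.125444… → ⌈·⌉ = 93
j=4: r + 3k = 132.847666… → ⌈·⌉ = 133
j=5: r + 4k = 173.569888… → ⌈·⌉ = 174
j=6: r + 5k = 214.292111… → ⌈·⌉ = 215
j=7: r + 6k = 255.014333… → ⌈·⌉ = 256
j=8: r + 7k = 295.736555… → ⌈·⌉ = 296
j=9: r + 8k = 336.458777… → ⌈·⌉ = 337
j=10: r + 9k = 377.181 → ⌈·⌉ = 378
j=11: r + 10k = 417.903222… → ⌈·⌉ = 418
j=12: r + 11k = 458.625444… → ⌈·⌉ = 459
j=13: r + 12k = 499.347666… → ⌈·⌉ = 500
j=14: r + 13k = 540.069888… → ⌈·⌉ = 541
j=15: r + 14k = 580.792111… → ⌈·⌉ = 581
j=16: r + 15k = 621.514333… → ⌈·⌉ = 622
j=17: r + 16k = 662.236555… → ⌈·⌉ = 663
j=18: r + 17k = 702.958777… → ⌈·⌉ = 703

11, 52, 93, 133, 174, 215, 256, 296, 337, 378, 418, 459, 500, 541, 581, 622, 663, 703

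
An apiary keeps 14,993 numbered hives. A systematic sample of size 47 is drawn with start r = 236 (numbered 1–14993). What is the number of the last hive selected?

14910

k = 14993/47 = 319
47th selection = r + (47−1)·k = 236 + 46×319 = 236 + 14674 = 14910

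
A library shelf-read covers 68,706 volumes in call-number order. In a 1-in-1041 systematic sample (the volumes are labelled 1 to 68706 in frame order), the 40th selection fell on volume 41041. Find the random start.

k = 1041
r = 41041 − (40−1)×1041 = 41041 − 40599 = 442

442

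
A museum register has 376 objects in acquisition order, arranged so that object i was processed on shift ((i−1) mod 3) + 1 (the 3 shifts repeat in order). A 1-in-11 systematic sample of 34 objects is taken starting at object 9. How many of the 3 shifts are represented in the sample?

3

Consecutive selections differ by k = 11, so their shift numbers differ by 11 mod 3 = 2.
gcd(11, 3) = 1, so the sample visits 3/1 = 3 distinct residues mod 3.
Start 9 is shift 3; the shifts hit are 1, 2, 3.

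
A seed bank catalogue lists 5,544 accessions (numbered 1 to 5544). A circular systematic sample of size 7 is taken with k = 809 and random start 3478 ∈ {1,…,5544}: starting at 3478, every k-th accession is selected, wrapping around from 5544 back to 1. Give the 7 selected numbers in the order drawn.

3478, 4287, 5096, 361, 1170, 1979, 2788

Selection 1: 3478
Selection 2: 3478 + 809 = 4287
Selection 3: 4287 + 809 = 5096
Selection 4: 5096 + 809 = 5905 → 5905 − 5544 = 361
Selection 5: 361 + 809 = 1170
Selection 6: 1170 + 809 = 1979
Selection 7: 1979 + 809 = 2788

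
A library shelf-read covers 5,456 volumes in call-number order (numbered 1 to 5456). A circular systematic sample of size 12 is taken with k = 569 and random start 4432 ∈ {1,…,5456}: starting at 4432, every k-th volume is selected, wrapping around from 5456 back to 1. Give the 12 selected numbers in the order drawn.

Selection 1: 4432
Selection 2: 4432 + 569 = 5001
Selection 3: 5001 + 569 = 5570 → 5570 − 5456 = 114
Selection 4: 114 + 569 = 683
Selection 5: 683 + 569 = 1252
Selection 6: 1252 + 569 = 1821
Selection 7: 1821 + 569 = 2390
Selection 8: 2390 + 569 = 2959
Selection 9: 2959 + 569 = 3528
Selection 10: 3528 + 569 = 4097
Selection 11: 4097 + 569 = 4666
Selection 12: 4666 + 569 = 5235

4432, 5001, 114, 683, 1252, 1821, 2390, 2959, 3528, 4097, 4666, 5235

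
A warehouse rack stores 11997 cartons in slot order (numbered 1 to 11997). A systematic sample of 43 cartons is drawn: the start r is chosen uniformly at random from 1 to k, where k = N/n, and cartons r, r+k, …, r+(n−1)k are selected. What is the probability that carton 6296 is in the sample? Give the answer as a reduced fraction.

1/279

k = 11997/43 = 279.
Carton 6296 is selected iff r ≡ 6296 (mod 279); exactly one such r in {1,…,279}.
Inclusion probability = 1/279.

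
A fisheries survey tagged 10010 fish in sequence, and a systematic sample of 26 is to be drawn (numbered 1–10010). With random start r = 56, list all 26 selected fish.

56, 441, 826, 1211, 1596, 1981, 2366, 2751, 3136, 3521, 3906, 4291, 4676, 5061, 5446, 5831, 6216, 6601, 6986, 7371, 7756, 8141, 8526, 8911, 9296, 9681

k = N/n = 10010/26 = 385
fish 1: 56
fish 2: 56 + 385 = 441
fish 3: 441 + 385 = 826
fish 4: 826 + 385 = 1211
fish 5: 1211 + 385 = 1596
fish 6: 1596 + 385 = 1981
fish 7: 1981 + 385 = 2366
fish 8: 2366 + 385 = 2751
fish 9: 2751 + 385 = 3136
fish 10: 3136 + 385 = 3521
fish 11: 3521 + 385 = 3906
fish 12: 3906 + 385 = 4291
fish 13: 4291 + 385 = 4676
fish 14: 4676 + 385 = 5061
fish 15: 5061 + 385 = 5446
fish 16: 5446 + 385 = 5831
fish 17: 5831 + 385 = 6216
fish 18: 6216 + 385 = 6601
fish 19: 6601 + 385 = 6986
fish 20: 6986 + 385 = 7371
fish 21: 7371 + 385 = 7756
fish 22: 7756 + 385 = 8141
fish 23: 8141 + 385 = 8526
fish 24: 8526 + 385 = 8911
fish 25: 8911 + 385 = 9296
fish 26: 9296 + 385 = 9681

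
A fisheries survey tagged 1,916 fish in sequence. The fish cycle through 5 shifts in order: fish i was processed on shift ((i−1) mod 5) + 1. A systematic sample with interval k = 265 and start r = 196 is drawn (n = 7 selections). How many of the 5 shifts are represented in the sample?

Consecutive selections differ by k = 265, so their shift numbers differ by 265 mod 5 = 0.
gcd(265, 5) = 5, so the sample visits 5/5 = 1 distinct residues mod 5.
Start 196 is shift 1; the shifts hit are 1.

1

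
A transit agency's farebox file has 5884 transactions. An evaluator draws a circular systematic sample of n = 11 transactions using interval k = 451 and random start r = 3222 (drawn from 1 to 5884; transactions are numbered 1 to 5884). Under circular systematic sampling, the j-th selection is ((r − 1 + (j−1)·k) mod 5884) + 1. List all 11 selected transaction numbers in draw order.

3222, 3673, 4124, 4575, 5026, 5477, 44, 495, 946, 1397, 1848

Selection 1: 3222
Selection 2: 3222 + 451 = 3673
Selection 3: 3673 + 451 = 4124
Selection 4: 4124 + 451 = 4575
Selection 5: 4575 + 451 = 5026
Selection 6: 5026 + 451 = 5477
Selection 7: 5477 + 451 = 5928 → 5928 − 5884 = 44
Selection 8: 44 + 451 = 495
Selection 9: 495 + 451 = 946
Selection 10: 946 + 451 = 1397
Selection 11: 1397 + 451 = 1848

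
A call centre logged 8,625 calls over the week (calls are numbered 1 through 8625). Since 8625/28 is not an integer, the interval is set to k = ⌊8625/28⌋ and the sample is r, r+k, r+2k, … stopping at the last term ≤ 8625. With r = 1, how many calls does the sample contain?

k = ⌊8625/28⌋ = 308
Achieved size = ⌊(8625 − 1)/308⌋ + 1 = ⌊8624/308⌋ + 1 = 28 + 1 = 29
(last selection: 1 + 28×308 = 8625 ≤ 8625; next would be 8933 > 8625)

29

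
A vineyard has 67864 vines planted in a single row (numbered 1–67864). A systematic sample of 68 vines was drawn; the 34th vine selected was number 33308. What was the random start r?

k = 67864/68 = 998
r = 33308 − (34−1)×998 = 33308 − 32934 = 374

374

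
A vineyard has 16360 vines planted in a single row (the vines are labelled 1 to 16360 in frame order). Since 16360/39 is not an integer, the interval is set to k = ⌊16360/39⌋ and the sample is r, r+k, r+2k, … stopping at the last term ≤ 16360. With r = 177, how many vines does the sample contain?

k = ⌊16360/39⌋ = 419
Achieved size = ⌊(16360 − 177)/419⌋ + 1 = ⌊16183/419⌋ + 1 = 38 + 1 = 39
(last selection: 177 + 38×419 = 16099 ≤ 16360; next would be 16518 > 16360)

39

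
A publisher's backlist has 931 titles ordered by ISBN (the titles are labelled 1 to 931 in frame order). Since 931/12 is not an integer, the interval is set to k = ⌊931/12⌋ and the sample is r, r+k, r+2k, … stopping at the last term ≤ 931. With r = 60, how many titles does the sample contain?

k = ⌊931/12⌋ = 77
Achieved size = ⌊(931 − 60)/77⌋ + 1 = ⌊871/77⌋ + 1 = 11 + 1 = 12
(last selection: 60 + 11×77 = 907 ≤ 931; next would be 984 > 931)

12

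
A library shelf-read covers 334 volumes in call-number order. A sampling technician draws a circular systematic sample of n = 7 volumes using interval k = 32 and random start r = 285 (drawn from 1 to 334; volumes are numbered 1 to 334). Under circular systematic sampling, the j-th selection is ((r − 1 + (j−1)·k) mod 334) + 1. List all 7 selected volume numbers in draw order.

285, 317, 15, 47, 79, 111, 143

Selection 1: 285
Selection 2: 285 + 32 = 317
Selection 3: 317 + 32 = 349 → 349 − 334 = 15
Selection 4: 15 + 32 = 47
Selection 5: 47 + 32 = 79
Selection 6: 79 + 32 = 111
Selection 7: 111 + 32 = 143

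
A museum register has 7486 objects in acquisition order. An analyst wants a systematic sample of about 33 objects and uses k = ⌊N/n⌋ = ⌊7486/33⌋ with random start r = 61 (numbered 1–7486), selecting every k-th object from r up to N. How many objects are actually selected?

k = ⌊7486/33⌋ = 226
Achieved size = ⌊(7486 − 61)/226⌋ + 1 = ⌊7425/226⌋ + 1 = 32 + 1 = 33
(last selection: 61 + 32×226 = 7293 ≤ 7486; next would be 7519 > 7486)

33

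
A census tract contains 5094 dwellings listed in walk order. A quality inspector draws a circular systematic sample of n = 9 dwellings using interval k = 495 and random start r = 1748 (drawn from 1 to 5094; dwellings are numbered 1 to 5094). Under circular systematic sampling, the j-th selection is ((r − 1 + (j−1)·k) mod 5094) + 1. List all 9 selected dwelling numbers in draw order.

Selection 1: 1748
Selection 2: 1748 + 495 = 2243
Selection 3: 2243 + 495 = 2738
Selection 4: 2738 + 495 = 3233
Selection 5: 3233 + 495 = 3728
Selection 6: 3728 + 495 = 4223
Selection 7: 4223 + 495 = 4718
Selection 8: 4718 + 495 = 5213 → 5213 − 5094 = 119
Selection 9: 119 + 495 = 614

1748, 2243, 2738, 3233, 3728, 4223, 4718, 119, 614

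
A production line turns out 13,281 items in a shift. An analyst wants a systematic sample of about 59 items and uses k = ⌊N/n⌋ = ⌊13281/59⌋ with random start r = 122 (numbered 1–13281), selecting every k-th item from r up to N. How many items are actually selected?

59

k = ⌊13281/59⌋ = 225
Achieved size = ⌊(13281 − 122)/225⌋ + 1 = ⌊13159/225⌋ + 1 = 58 + 1 = 59
(last selection: 122 + 58×225 = 13172 ≤ 13281; next would be 13397 > 13281)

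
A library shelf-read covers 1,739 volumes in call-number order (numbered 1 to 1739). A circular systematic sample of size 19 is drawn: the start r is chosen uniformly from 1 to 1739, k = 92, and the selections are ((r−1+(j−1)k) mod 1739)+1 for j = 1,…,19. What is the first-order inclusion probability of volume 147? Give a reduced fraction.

For each position j, as r ranges over 1…1739 the j-th selection hits every volume exactly once, so volume 147 is selected for exactly 19 of the 1739 starts.
Inclusion probability = 19/1739.

19/1739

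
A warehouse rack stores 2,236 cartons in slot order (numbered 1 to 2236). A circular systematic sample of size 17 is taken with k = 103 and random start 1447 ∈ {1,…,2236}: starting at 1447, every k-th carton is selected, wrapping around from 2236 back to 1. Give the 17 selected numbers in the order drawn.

Selection 1: 1447
Selection 2: 1447 + 103 = 1550
Selection 3: 1550 + 103 = 1653
Selection 4: 1653 + 103 = 1756
Selection 5: 1756 + 103 = 1859
Selection 6: 1859 + 103 = 1962
Selection 7: 1962 + 103 = 2065
Selection 8: 2065 + 103 = 2168
Selection 9: 2168 + 103 = 2271 → 2271 − 2236 = 35
Selection 10: 35 + 103 = 138
Selection 11: 138 + 103 = 241
Selection 12: 241 + 103 = 344
Selection 13: 344 + 103 = 447
Selection 14: 447 + 103 = 550
Selection 15: 550 + 103 = 653
Selection 16: 653 + 103 = 756
Selection 17: 756 + 103 = 859

1447, 1550, 1653, 1756, 1859, 1962, 2065, 2168, 35, 138, 241, 344, 447, 550, 653, 756, 859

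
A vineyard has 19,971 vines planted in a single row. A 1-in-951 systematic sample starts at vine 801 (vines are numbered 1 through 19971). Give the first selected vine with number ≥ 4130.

4605

k = 951
Steps past start: ⌈(4130 − 801)/951⌉ = ⌈3329/951⌉ = 4
Selected vine: 801 + 4×951 = 4605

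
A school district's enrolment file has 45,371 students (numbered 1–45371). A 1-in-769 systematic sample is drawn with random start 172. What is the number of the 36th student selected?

k = 769
36th selection = r + (36−1)·k = 172 + 35×769 = 172 + 26915 = 27087

27087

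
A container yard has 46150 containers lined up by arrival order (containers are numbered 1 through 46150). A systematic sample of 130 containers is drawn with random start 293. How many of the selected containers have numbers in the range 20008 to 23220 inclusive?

k = 46150/130 = 355
First selection ≥ 20008: 293 + ⌈(20008−293)/355⌉·355 = 293 + 56×355 = 20173
Last selection ≤ 23220: 293 + ⌊(23220−293)/355⌋·355 = 293 + 64×355 = 23013
Count = 64 − 56 + 1 = 9

9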